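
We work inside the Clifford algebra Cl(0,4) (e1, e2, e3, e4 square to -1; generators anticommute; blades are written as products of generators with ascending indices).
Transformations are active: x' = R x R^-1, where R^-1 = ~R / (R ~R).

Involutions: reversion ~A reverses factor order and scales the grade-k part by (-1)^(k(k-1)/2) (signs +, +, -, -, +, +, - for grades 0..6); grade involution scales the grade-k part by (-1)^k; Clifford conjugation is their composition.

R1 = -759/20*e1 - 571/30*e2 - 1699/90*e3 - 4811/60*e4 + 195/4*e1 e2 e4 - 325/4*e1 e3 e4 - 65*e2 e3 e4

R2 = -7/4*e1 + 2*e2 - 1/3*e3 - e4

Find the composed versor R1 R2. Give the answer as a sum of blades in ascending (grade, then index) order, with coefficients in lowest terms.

Distribute over the terms of R2 (each basis-blade product reordered to ascending indices, repeated generators contracted through their squares):
R1 (-7/4*e1) = -5313/80 - 3997/120*e1 e2 - 11893/360*e1 e3 - 33677/240*e1 e4 + 1365/16*e2 e4 - 2275/16*e3 e4 - 455/4*e1 e2 e3 e4
R1 (2*e2) = 571/15 - 759/10*e1 e2 + 195/2*e1 e4 + 1699/45*e2 e3 + 4811/30*e2 e4 + 130*e3 e4 - 325/2*e1 e2 e3 e4
R1 (-1/3*e3) = -1699/270 + 253/20*e1 e3 + 325/12*e1 e4 + 571/90*e2 e3 + 65/3*e2 e4 - 4811/180*e3 e4 + 65/4*e1 e2 e3 e4
R1 (-e4) = -4811/60 + 195/4*e1 e2 - 325/4*e1 e3 + 759/20*e1 e4 - 65*e2 e3 + 571/30*e2 e4 + 1699/90*e3 e4
Summing the partial products and collecting blades:
Answer: -49603/432 - 1451/24*e1 e2 - 36589/360*e1 e3 + 1777/80*e1 e4 - 209/10*e2 e3 + 68731/240*e2 e4 - 1603/80*e3 e4 - 260*e1 e2 e3 e4


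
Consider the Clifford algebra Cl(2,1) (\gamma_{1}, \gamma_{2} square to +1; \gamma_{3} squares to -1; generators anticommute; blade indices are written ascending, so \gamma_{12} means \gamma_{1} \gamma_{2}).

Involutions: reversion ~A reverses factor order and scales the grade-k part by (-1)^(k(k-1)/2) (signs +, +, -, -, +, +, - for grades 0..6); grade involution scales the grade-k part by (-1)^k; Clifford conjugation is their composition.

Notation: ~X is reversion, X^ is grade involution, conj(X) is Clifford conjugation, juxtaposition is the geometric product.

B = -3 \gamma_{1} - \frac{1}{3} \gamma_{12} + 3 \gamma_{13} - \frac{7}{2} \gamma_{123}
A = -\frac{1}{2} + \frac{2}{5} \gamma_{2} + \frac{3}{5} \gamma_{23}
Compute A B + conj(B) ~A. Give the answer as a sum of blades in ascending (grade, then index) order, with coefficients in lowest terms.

first term: -\frac{7}{15} \gamma_{1} - \frac{13}{30} \gamma_{12} + \frac{1}{10} \gamma_{13} - \frac{5}{4} \gamma_{123}
second term: \frac{11}{15} \gamma_{1} + \frac{17}{6} \gamma_{12} + \frac{27}{10} \gamma_{13} + \frac{23}{20} \gamma_{123}
Answer: \frac{4}{15} \gamma_{1} + \frac{12}{5} \gamma_{12} + \frac{14}{5} \gamma_{13} - \frac{1}{10} \gamma_{123}


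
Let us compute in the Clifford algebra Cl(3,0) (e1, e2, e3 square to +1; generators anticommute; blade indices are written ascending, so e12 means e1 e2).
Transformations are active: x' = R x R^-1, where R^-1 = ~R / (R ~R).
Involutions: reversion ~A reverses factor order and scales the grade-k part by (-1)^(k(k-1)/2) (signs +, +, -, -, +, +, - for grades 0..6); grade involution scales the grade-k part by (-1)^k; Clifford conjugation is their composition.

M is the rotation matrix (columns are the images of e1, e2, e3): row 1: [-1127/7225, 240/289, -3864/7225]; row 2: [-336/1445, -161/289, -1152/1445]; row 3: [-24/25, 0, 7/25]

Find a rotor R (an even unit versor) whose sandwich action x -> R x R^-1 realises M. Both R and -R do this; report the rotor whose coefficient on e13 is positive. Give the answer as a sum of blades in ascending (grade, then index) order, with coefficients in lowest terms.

Method: write R = a + b12*e12 + b13*e13 + b23*e23 with a^2 + b12^2 + b13^2 + b23^2 = 1 (so R^-1 = ~R). Expanding the columns R e_j ~R gives tr M = 4a^2 - 1 and, from the antisymmetric part, M21 - M12 = -4a*b12, M13 - M31 = 4a*b13, M32 - M23 = -4a*b23.
Here tr M = -3129/7225, so a^2 = (1 + tr M)/4 = 1024/7225 and a = ±32/85. Taking a = 32/85: M21 - M12 = -1536/1445, M13 - M31 = 3072/7225, M32 - M23 = 1152/1445, giving b12 = 12/17, b13 = 24/85, b23 = -9/17, i.e. R = 32/85 + 12/17*e12 + 24/85*e13 - 9/17*e23.
Its e13 coefficient is already positive.
Answer: 32/85 + 12/17*e12 + 24/85*e13 - 9/17*e23. Sheet selection: the two-to-one cover makes ±R indistinguishable at the matrix level (trace -3129/7225), so uniqueness comes from the required sign on e13.


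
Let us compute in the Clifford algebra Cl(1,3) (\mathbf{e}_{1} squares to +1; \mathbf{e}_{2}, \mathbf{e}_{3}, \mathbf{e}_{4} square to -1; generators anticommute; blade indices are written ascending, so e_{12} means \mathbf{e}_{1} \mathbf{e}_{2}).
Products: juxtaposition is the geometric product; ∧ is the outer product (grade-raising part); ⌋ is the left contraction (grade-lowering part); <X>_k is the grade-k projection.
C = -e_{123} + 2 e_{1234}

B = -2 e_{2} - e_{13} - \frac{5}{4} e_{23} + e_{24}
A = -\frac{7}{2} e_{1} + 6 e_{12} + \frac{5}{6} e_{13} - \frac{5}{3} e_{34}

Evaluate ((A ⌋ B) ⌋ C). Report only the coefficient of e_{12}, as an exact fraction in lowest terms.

step 1: -\frac{5}{6} + \frac{7}{2} e_{3}
step 2: \frac{7}{2} e_{12} + \frac{5}{6} e_{123} - 7 e_{124} - \frac{5}{3} e_{1234}
Answer: \frac{7}{2}


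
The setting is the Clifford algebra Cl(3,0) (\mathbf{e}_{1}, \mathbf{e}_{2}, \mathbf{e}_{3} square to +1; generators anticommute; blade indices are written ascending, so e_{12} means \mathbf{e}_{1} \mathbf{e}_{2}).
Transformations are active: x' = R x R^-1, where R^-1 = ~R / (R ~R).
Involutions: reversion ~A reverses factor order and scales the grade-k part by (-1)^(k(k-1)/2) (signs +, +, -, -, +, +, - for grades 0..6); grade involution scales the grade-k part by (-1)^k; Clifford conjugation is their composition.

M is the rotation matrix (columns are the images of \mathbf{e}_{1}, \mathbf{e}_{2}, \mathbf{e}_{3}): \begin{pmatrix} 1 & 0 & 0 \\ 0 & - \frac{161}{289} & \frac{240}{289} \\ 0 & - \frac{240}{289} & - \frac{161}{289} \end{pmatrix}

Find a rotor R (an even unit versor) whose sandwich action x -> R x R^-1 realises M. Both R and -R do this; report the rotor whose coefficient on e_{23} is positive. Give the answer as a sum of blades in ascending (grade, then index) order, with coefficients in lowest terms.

Method: write R = a + b12*e_{12} + b13*e_{13} + b23*e_{23} with a^2 + b12^2 + b13^2 + b23^2 = 1 (so R^-1 = ~R). Expanding the columns R e_j ~R gives tr M = 4a^2 - 1 and, from the antisymmetric part, M21 - M12 = -4a*b12, M13 - M31 = 4a*b13, M32 - M23 = -4a*b23.
Here tr M = -\frac{33}{289}, so a^2 = (1 + tr M)/4 = \frac{64}{289} and a = ±\frac{8}{17}. Taking a = \frac{8}{17}: M21 - M12 = 0, M13 - M31 = 0, M32 - M23 = -\frac{480}{289}, giving b12 = 0, b13 = 0, b23 = \frac{15}{17}, i.e. R = \frac{8}{17} + \frac{15}{17} e_{23}.
Its e_{23} coefficient is already positive.
Answer: \frac{8}{17} + \frac{15}{17} e_{23}. Recall the cover is two-to-one: with M of trace -\frac{33}{289}, both preimages act alike, and the stated e_{23} sign chooses the sheet.


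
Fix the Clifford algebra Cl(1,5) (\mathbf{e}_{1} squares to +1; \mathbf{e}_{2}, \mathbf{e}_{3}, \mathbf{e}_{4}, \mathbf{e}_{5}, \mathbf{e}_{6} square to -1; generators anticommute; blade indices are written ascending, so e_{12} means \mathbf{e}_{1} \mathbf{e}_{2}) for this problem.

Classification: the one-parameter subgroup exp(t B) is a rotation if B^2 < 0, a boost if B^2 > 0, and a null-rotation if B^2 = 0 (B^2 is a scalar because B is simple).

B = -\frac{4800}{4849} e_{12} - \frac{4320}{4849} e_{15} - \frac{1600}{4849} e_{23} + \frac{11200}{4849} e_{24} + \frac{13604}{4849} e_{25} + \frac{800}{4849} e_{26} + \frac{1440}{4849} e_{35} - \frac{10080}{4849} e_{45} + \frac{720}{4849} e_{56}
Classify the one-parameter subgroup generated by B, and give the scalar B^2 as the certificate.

B^2 term by term: the squares give (-\frac{4800}{4849})^2*(e_{12})^2 + (-\frac{4320}{4849})^2*(e_{15})^2 + (-\frac{1600}{4849})^2*(e_{23})^2 + (\frac{11200}{4849})^2*(e_{24})^2 + (\frac{13604}{4849})^2*(e_{25})^2 + (\frac{800}{4849})^2*(e_{26})^2 + (\frac{1440}{4849})^2*(e_{35})^2 + (-\frac{10080}{4849})^2*(e_{45})^2 + (\frac{720}{4849})^2*(e_{56})^2 = \frac{23040000}{23512801}*(+1) + \frac{18662400}{23512801}*(+1) + \frac{2560000}{23512801}*(-1) + \frac{125440000}{23512801}*(-1) + \frac{185068816}{23512801}*(-1) + \frac{640000}{23512801}*(-1) + \frac{2073600}{23512801}*(-1) + \frac{101606400}{23512801}*(-1) + \frac{518400}{23512801}*(-1) = -16 (each basis 2-blade squares to minus the product of its generators' squares); cross terms between blades sharing an index anticommute and cancel; the commuting (index-disjoint) pairs give grade-4 terms 2*c*c'*(blade product), which cancel blade by blade — e_{1235}: -\frac{13824000}{23512801} + \frac{13824000}{23512801} = 0; e_{1245}: \frac{96768000}{23512801} - \frac{96768000}{23512801} = 0; e_{1256}: -\frac{6912000}{23512801} + \frac{6912000}{23512801} = 0; e_{2345}: \frac{32256000}{23512801} - \frac{32256000}{23512801} = 0; e_{2356}: -\frac{2304000}{23512801} + \frac{2304000}{23512801} = 0; e_{2456}: \frac{16128000}{23512801} - \frac{16128000}{23512801} = 0 — confirming B is simple. So B^2 = -16.
Answer: rotation, certificate B^2 = -16. Why this suffices: the scalar -16 survives any versor conjugation, so its sign alone determines the class however B is presented.


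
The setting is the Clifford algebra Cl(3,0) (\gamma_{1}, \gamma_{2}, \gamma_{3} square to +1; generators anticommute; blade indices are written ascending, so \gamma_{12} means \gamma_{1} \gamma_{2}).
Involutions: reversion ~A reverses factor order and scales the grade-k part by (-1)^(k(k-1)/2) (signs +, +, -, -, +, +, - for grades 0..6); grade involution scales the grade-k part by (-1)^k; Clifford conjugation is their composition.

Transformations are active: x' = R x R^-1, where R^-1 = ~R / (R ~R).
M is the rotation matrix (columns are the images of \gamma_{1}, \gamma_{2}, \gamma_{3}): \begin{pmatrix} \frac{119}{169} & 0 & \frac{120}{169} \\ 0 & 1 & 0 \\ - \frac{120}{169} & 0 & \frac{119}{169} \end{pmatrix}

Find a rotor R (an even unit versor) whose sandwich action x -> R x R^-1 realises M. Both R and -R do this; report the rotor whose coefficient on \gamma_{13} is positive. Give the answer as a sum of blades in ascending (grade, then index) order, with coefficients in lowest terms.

Method: write R = a + b12*\gamma_{12} + b13*\gamma_{13} + b23*\gamma_{23} with a^2 + b12^2 + b13^2 + b23^2 = 1 (so R^-1 = ~R). Expanding the columns R e_j ~R gives tr M = 4a^2 - 1 and, from the antisymmetric part, M21 - M12 = -4a*b12, M13 - M31 = 4a*b13, M32 - M23 = -4a*b23.
Here tr M = \frac{407}{169}, so a^2 = (1 + tr M)/4 = \frac{144}{169} and a = ±\frac{12}{13}. Taking a = \frac{12}{13}: M21 - M12 = 0, M13 - M31 = \frac{240}{169}, M32 - M23 = 0, giving b12 = 0, b13 = \frac{5}{13}, b23 = 0, i.e. R = \frac{12}{13} + \frac{5}{13} \gamma_{13}.
Its \gamma_{13} coefficient is already positive.
Answer: \frac{12}{13} + \frac{5}{13} \gamma_{13}. Uniqueness: Spin(3) -> SO(3) maps R and -R to the same rotation of trace \frac{407}{169}; fixing the sign of the \gamma_{13} coefficient removes the ambiguity.


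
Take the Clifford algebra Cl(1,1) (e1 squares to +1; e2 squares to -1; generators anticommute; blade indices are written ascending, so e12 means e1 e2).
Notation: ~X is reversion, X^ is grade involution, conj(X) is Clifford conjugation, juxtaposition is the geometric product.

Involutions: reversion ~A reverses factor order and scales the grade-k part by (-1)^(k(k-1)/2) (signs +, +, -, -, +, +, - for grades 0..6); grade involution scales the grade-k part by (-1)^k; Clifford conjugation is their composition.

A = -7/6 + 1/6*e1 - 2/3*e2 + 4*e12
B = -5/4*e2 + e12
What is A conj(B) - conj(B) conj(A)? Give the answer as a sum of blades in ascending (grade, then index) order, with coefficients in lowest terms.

first term: -19/6 - 13/3*e1 - 13/8*e2 + 11/8*e12
second term: 19/6 - 13/3*e1 - 13/8*e2 + 11/8*e12
Answer: -19/3


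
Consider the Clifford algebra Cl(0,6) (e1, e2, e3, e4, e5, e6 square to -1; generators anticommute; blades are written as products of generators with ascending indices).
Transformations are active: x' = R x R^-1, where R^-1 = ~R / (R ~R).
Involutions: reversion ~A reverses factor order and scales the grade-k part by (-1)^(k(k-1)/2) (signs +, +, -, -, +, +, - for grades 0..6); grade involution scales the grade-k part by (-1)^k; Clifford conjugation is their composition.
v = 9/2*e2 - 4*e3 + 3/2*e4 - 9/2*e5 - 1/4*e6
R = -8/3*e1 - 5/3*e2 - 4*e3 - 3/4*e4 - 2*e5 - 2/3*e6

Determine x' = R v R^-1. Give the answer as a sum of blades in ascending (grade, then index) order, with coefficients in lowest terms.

~R = -8/3*e1 - 5/3*e2 - 4*e3 - 3/4*e4 - 2*e5 - 2/3*e6, and R ~R = -1483/48, so R^-1 = ~R / (-1483/48).
R v = -397/24 - 12*e1 e2 + 32/3*e1 e3 - 4*e1 e4 + 12*e1 e5 + 2/3*e1 e6 + 74/3*e2 e3 + 7/8*e2 e4 + 33/2*e2 e5 + 41/12*e2 e6 - 9*e3 e4 + 10*e3 e5 - 5/3*e3 e6 + 51/8*e4 e5 + 19/16*e4 e6 - 5/2*e5 e6
Answer: -12704/4449*e1 - 55921/8898*e2 - 420/1483*e3 - 6831/2966*e4 + 6995/2966*e5 - 8255/17796*e6


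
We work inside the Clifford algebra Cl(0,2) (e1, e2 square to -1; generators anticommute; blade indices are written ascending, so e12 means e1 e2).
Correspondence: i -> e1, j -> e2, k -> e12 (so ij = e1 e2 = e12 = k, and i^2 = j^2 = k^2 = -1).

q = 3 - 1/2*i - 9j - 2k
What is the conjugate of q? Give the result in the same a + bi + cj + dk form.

In blades: q = 3 - 1/2*e1 - 9*e2 - 2*e12.
Conjugation here is Clifford conjugation: the scalar is fixed and the grade-1 and grade-2 blades all flip sign, giving 3 + 1/2*e1 + 9*e2 + 2*e12; translating back:
Answer: 3 + 1/2*i + 9j + 2k


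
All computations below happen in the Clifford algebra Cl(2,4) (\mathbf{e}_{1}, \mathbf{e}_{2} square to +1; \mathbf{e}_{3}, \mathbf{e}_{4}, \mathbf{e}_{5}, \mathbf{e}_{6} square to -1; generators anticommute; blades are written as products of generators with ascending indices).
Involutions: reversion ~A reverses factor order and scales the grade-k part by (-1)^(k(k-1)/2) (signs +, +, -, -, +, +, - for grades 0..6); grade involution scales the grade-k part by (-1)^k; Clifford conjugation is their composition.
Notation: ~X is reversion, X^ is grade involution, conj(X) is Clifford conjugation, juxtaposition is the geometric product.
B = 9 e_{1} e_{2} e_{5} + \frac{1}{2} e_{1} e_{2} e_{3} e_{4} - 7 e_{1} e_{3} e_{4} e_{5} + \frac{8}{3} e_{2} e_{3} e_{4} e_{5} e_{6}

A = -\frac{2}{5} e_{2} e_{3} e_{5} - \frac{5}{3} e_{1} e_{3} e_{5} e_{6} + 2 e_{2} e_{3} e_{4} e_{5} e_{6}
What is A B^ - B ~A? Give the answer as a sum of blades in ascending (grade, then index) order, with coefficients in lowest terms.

first term: -\frac{16}{3} + \frac{18}{5} e_{1} e_{3} + \frac{191}{15} e_{4} e_{6} - \frac{326}{45} e_{1} e_{2} e_{4} - 14 e_{1} e_{2} e_{6} - \frac{1}{5} e_{1} e_{4} e_{5} + e_{1} e_{5} e_{6} + 15 e_{2} e_{3} e_{6} + 18 e_{1} e_{3} e_{4} e_{6} + \frac{5}{6} e_{2} e_{4} e_{5} e_{6}
second term: \frac{16}{3} - \frac{18}{5} e_{1} e_{3} - \frac{53}{5} e_{4} e_{6} - \frac{74}{45} e_{1} e_{2} e_{4} + 14 e_{1} e_{2} e_{6} + \frac{1}{5} e_{1} e_{4} e_{5} - e_{1} e_{5} e_{6} - 15 e_{2} e_{3} e_{6} + 18 e_{1} e_{3} e_{4} e_{6} + \frac{5}{6} e_{2} e_{4} e_{5} e_{6}
Answer: -\frac{32}{3} + \frac{36}{5} e_{1} e_{3} + \frac{70}{3} e_{4} e_{6} - \frac{28}{5} e_{1} e_{2} e_{4} - 28 e_{1} e_{2} e_{6} - \frac{2}{5} e_{1} e_{4} e_{5} + 2 e_{1} e_{5} e_{6} + 30 e_{2} e_{3} e_{6}


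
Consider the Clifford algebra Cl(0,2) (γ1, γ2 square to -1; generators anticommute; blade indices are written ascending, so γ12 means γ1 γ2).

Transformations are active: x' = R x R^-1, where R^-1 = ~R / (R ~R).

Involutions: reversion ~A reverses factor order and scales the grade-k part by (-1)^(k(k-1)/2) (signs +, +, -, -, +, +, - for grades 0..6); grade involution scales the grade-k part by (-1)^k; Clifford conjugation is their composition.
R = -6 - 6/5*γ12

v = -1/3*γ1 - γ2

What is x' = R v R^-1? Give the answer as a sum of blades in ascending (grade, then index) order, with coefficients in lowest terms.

~R = -6 + 6/5*γ12, and R ~R = 936/25, so R^-1 = ~R / (936/25).
R v = 4/5*γ1 + 32/5*γ2
Answer: 1/13*γ1 - 41/39*γ2


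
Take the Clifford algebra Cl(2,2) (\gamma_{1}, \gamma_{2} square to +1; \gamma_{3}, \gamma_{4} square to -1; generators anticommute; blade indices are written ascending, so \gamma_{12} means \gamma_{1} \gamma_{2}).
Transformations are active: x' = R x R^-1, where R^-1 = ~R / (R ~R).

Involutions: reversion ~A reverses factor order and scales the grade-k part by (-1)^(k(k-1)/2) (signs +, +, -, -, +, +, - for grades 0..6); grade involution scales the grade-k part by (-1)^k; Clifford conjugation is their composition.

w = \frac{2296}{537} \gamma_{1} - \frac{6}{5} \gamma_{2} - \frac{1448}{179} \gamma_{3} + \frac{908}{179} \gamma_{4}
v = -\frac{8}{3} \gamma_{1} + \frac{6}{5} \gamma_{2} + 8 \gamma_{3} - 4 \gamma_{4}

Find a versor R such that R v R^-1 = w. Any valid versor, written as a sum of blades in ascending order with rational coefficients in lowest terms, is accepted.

Take R = v + w = \frac{288}{179} \gamma_{1} - \frac{16}{179} \gamma_{3} + \frac{192}{179} \gamma_{4}. Because q(v) = q(w) = -\frac{16076}{225}, conjugation by R sends v exactly to w.
Answer: \frac{288}{179} \gamma_{1} - \frac{16}{179} \gamma_{3} + \frac{192}{179} \gamma_{4}


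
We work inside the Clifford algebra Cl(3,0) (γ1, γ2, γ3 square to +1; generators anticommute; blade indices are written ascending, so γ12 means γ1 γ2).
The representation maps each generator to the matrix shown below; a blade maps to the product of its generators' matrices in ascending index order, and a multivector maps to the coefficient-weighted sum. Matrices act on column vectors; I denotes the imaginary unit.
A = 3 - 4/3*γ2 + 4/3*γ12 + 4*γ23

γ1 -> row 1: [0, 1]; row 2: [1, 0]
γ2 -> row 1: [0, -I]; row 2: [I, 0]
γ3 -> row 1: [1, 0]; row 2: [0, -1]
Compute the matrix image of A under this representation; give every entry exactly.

Bivector images (products of the table entries): rho(γ12) = rho(γ1)rho(γ2) = row 1: [I, 0]; row 2: [0, -I]; rho(γ23) = rho(γ2)rho(γ3) = row 1: [0, I]; row 2: [I, 0].
M = (3)*1 + (-4/3)*rho(γ2) + (4/3)*rho(γ12) + (4)*rho(γ23), summed entrywise (1 is the identity matrix):
Answer: row 1: [3 + 4*I/3, 16*I/3]; row 2: [8*I/3, 3 - 4*I/3]


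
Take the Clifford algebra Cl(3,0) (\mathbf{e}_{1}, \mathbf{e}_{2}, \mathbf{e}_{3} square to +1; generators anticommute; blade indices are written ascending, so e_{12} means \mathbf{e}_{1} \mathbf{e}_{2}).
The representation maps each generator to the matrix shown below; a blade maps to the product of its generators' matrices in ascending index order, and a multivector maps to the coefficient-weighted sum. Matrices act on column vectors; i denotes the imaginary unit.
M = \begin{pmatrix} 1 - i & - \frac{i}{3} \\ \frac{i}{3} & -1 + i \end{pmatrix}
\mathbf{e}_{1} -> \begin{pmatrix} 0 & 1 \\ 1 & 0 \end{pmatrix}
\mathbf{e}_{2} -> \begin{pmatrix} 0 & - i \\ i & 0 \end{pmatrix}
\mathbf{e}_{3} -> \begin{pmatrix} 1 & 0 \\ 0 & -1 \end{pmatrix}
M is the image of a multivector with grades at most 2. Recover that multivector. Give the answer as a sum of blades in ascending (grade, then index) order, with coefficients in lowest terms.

Method: 1, rho(e_{1}), rho(e_{2}), rho(e_{3}) form a trace-orthogonal basis of the 2x2 complex matrices (tr(X Y) = 2 if X = Y, else 0), so M = m0*1 + m1*rho(e_{1}) + m2*rho(e_{2}) + m3*rho(e_{3}) with m0 = tr(M)/2 = 0, m1 = tr(M rho(e_{1}))/2 = 0, m2 = tr(M rho(e_{2}))/2 = \frac{1}{3}, m3 = tr(M rho(e_{3}))/2 = 1 - i.
Multiplying table entries, the bivector images are rho(e_{12}) = i*rho(e_{3}), rho(e_{13}) = -i*rho(e_{2}), rho(e_{23}) = i*rho(e_{1}); with real blade coefficients the real parts of m0..m3 are the coefficients of 1, e_{1}, e_{2}, e_{3} and the imaginary parts give the bivectors (e_{23}: Im m1, e_{13}: -Im m2, e_{12}: Im m3).
Answer: \frac{1}{3} e_{2} + e_{3} - e_{12}


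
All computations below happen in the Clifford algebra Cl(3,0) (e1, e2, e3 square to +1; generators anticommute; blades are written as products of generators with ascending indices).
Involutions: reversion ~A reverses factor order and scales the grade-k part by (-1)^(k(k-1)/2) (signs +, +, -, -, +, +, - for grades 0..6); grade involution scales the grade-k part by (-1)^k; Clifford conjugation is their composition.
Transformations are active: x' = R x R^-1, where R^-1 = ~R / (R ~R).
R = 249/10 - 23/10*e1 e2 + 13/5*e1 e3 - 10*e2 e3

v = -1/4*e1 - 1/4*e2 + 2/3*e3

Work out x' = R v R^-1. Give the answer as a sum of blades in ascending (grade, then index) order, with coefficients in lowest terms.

~R = 249/10 + 23/10*e1 e2 - 13/5*e1 e3 + 10*e2 e3, and R ~R = 36603/50, so R^-1 = ~R / (36603/50).
R v = -47/12*e1 - 202/15*e2 + 59/4*e3 + 97/60*e1 e2 e3
Answer: -3803/62748*e1 - 42517/62748*e2 + 5123/15687*e3


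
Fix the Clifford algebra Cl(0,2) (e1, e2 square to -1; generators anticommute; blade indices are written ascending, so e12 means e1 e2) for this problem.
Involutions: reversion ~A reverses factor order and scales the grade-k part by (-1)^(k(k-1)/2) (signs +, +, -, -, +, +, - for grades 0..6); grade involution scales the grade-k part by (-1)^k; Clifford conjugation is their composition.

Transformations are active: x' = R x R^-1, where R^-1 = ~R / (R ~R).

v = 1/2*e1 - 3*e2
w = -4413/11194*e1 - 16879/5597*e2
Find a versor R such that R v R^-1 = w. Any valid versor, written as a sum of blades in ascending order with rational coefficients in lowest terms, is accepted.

Since q(v) = q(w) = -37/4, the sum R = v + w = 592/5597*e1 - 33670/5597*e2 does the job whenever invertible.
Answer: 592/5597*e1 - 33670/5597*e2


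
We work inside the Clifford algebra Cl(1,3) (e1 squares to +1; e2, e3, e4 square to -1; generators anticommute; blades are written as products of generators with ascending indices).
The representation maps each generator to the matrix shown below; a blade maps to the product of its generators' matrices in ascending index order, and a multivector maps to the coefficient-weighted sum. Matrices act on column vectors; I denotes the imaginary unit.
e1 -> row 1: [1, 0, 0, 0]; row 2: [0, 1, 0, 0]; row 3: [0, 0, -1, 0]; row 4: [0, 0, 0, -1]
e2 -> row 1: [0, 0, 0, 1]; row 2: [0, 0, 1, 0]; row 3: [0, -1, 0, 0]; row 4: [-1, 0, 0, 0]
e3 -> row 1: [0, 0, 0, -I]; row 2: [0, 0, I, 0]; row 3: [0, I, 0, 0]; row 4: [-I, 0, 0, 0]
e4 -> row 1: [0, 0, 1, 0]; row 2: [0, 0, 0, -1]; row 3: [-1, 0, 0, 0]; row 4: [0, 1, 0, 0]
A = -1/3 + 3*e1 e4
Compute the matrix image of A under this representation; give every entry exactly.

Bivector images (products of the table entries): rho(e1 e4) = rho(e1)rho(e4) = row 1: [0, 0, 1, 0]; row 2: [0, 0, 0, -1]; row 3: [1, 0, 0, 0]; row 4: [0, -1, 0, 0].
M = (-1/3)*1 + (3)*rho(e1 e4), summed entrywise (1 is the identity matrix):
Answer: row 1: [-1/3, 0, 3, 0]; row 2: [0, -1/3, 0, -3]; row 3: [3, 0, -1/3, 0]; row 4: [0, -3, 0, -1/3]


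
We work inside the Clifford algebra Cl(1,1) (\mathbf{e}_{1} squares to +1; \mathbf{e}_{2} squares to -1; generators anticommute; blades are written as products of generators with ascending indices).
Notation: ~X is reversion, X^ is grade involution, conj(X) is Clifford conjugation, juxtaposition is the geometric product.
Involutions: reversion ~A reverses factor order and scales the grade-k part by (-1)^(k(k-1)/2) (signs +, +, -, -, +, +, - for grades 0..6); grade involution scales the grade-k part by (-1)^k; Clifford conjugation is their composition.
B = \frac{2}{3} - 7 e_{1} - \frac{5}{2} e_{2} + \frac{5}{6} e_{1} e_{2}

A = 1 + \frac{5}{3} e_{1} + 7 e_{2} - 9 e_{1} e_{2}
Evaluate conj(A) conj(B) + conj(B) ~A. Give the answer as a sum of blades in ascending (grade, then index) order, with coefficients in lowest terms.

first term: -1 - \frac{97}{9} e_{1} - \frac{574}{9} e_{2} + 50 e_{1} e_{2}
second term: -\frac{38}{3} + \frac{328}{9} e_{1} + \frac{644}{9} e_{2} + 50 e_{1} e_{2}
Answer: -\frac{41}{3} + \frac{77}{3} e_{1} + \frac{70}{9} e_{2} + 100 e_{1} e_{2}


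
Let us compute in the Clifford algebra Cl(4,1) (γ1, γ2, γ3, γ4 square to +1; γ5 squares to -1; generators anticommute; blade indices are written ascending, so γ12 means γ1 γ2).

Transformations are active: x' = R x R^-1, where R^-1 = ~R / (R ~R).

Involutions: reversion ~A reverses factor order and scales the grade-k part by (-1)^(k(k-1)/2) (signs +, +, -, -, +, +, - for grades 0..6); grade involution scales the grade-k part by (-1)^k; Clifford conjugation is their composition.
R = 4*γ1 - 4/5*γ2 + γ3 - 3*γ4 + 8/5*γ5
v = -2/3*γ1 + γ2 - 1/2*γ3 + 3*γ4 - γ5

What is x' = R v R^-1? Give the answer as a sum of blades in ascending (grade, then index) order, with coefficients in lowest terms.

~R = 4*γ1 - 4/5*γ2 + γ3 - 3*γ4 + 8/5*γ5, and R ~R = 602/25, so R^-1 = ~R / (602/25).
R v = -341/30 + 52/15*γ12 - 4/3*γ13 + 10*γ14 - 44/15*γ15 - 3/5*γ23 + 3/5*γ24 - 4/5*γ25 + 3/2*γ34 - 1/5*γ35 - 9/5*γ45
Answer: -936/301*γ1 - 221/903*γ2 - 401/903*γ3 - 101/602*γ4 - 461/903*γ5


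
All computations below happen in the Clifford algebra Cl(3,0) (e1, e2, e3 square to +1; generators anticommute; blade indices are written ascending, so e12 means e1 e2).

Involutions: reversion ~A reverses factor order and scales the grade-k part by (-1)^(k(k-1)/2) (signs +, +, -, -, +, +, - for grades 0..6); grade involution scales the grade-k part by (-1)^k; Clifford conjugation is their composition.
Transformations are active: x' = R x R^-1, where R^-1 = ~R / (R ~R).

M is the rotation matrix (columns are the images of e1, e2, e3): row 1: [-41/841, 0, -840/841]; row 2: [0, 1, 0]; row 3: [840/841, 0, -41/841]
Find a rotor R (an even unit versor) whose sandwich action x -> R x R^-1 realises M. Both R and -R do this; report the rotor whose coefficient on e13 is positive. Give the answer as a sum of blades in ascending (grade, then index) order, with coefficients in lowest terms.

Method: write R = a + b12*e12 + b13*e13 + b23*e23 with a^2 + b12^2 + b13^2 + b23^2 = 1 (so R^-1 = ~R). Expanding the columns R e_j ~R gives tr M = 4a^2 - 1 and, from the antisymmetric part, M21 - M12 = -4a*b12, M13 - M31 = 4a*b13, M32 - M23 = -4a*b23.
Here tr M = 759/841, so a^2 = (1 + tr M)/4 = 400/841 and a = ±20/29. Taking a = 20/29: M21 - M12 = 0, M13 - M31 = -1680/841, M32 - M23 = 0, giving b12 = 0, b13 = -21/29, b23 = 0, i.e. R = 20/29 - 21/29*e13.
Its e13 coefficient is negative, so report the other preimage -R.
Answer: -20/29 + 21/29*e13. Recall the cover is two-to-one: with M of trace 759/841, both preimages act alike, and the stated e13 sign chooses the sheet.


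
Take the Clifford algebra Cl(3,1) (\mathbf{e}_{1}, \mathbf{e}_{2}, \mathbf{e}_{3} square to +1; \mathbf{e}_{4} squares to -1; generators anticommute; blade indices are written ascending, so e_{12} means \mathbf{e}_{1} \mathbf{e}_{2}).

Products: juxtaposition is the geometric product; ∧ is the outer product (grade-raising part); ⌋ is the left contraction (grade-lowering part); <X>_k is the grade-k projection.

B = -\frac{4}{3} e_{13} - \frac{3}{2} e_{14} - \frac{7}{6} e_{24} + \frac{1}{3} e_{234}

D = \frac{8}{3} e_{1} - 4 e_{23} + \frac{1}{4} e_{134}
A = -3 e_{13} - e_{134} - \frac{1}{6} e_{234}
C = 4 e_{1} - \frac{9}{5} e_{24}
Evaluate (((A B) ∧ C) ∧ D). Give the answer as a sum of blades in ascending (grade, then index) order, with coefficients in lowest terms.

step 1: -\frac{73}{18} - \frac{61}{36} e_{3} - \frac{4}{3} e_{4} - \frac{1}{3} e_{12} - \frac{9}{2} e_{34} - \frac{11}{12} e_{123} + \frac{11}{9} e_{124} - \frac{7}{2} e_{1234}
step 2: -\frac{146}{9} e_{1} + \frac{61}{9} e_{13} + \frac{16}{3} e_{14} + \frac{73}{10} e_{24} - 18 e_{134} - \frac{61}{20} e_{234}
step 3: \frac{584}{9} e_{123} + \frac{292}{15} e_{124} - \frac{66}{5} e_{1234}
Answer: \frac{584}{9} e_{123} + \frac{292}{15} e_{124} - \frac{66}{5} e_{1234}


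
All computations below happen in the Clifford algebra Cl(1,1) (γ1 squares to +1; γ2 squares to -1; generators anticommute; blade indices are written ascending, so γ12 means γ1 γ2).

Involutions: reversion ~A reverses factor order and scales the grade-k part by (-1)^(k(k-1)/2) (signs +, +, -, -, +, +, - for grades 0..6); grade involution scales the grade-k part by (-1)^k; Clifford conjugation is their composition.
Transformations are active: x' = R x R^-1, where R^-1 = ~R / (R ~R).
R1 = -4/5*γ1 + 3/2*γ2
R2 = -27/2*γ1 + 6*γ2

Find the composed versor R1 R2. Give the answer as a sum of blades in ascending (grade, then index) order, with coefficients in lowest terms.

Distribute over the terms of R1 (each basis-blade product reordered to ascending indices, repeated generators contracted through their squares):
(-4/5*γ1) R2 = 54/5 - 24/5*γ12
(3/2*γ2) R2 = -9 + 81/4*γ12
Summing the partial products and collecting blades:
Answer: 9/5 + 309/20*γ12


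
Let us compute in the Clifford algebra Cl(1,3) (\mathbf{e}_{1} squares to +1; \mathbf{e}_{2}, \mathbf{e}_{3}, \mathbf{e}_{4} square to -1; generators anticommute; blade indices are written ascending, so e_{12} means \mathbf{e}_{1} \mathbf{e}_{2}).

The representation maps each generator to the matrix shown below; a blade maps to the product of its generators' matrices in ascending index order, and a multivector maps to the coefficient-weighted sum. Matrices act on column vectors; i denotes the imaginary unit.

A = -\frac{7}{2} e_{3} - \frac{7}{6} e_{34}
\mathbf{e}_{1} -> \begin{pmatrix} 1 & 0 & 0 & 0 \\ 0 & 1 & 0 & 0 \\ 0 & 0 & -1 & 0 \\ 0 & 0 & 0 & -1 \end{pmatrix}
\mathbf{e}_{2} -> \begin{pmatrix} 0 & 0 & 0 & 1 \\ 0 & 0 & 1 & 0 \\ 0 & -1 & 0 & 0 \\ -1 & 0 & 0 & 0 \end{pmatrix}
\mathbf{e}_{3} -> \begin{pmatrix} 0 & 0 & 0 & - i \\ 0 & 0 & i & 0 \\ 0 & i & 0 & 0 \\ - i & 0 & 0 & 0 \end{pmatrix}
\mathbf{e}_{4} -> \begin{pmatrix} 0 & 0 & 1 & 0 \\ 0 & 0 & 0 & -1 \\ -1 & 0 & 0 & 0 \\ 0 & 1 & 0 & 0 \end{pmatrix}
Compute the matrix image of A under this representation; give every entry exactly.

Bivector images (products of the table entries): rho(e_{34}) = rho(\mathbf{e}_{3})rho(\mathbf{e}_{4}) = \begin{pmatrix} 0 & - i & 0 & 0 \\ - i & 0 & 0 & 0 \\ 0 & 0 & 0 & - i \\ 0 & 0 & - i & 0 \end{pmatrix}.
M = (-\frac{7}{2})*rho(e_{3}) + (-\frac{7}{6})*rho(e_{34}), summed entrywise:
Answer: \begin{pmatrix} 0 & \frac{7 i}{6} & 0 & \frac{7 i}{2} \\ \frac{7 i}{6} & 0 & - \frac{7 i}{2} & 0 \\ 0 & - \frac{7 i}{2} & 0 & \frac{7 i}{6} \\ \frac{7 i}{2} & 0 & \frac{7 i}{6} & 0 \end{pmatrix}


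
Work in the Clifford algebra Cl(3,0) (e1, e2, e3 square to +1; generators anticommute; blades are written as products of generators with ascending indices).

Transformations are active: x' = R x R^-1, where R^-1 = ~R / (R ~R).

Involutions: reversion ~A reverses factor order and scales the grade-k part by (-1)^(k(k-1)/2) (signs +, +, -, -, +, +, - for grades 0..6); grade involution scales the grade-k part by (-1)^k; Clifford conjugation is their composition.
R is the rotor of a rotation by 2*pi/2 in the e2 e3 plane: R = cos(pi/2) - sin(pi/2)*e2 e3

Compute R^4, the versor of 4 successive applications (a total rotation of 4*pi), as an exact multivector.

Because a rotor carries half the rotation angle, composing 4 copies of this e2 e3-plane rotor multiplies the phase: 4*(pi/2) = 2*pi, hence R^4 = cos(2*pi) - sin(2*pi)*e2 e3.
cos(2*pi) = 1 and sin(2*pi) = 0, so R^4 = 1. The total rotation 4*pi is 2 full turns, so every vector returns to itself, yet the rotor is +1, back on the identity sheet (an even number of 2*pi turns).
Answer: 1


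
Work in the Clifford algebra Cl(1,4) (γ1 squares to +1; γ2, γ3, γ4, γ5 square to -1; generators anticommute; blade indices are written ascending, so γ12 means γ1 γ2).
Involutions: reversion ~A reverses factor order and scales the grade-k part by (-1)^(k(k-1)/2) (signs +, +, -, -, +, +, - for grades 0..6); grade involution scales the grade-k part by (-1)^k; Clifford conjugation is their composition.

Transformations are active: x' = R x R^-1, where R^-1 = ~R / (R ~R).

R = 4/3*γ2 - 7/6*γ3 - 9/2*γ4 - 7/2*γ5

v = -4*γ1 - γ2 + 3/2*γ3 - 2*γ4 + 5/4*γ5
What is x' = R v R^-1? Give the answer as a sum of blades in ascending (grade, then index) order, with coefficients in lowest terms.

~R = 4/3*γ2 - 7/6*γ3 - 9/2*γ4 - 7/2*γ5, and R ~R = -1283/36, so R^-1 = ~R / (-1283/36).
R v = -37/24 + 16/3*γ12 - 14/3*γ13 - 18*γ14 - 14*γ15 + 5/6*γ23 - 43/6*γ24 - 11/6*γ25 + 109/12*γ34 + 91/24*γ35 - 101/8*γ45
Answer: 4*γ1 + 1431/1283*γ2 - 2054/1283*γ3 + 4133/2566*γ4 - 7969/5132*γ5


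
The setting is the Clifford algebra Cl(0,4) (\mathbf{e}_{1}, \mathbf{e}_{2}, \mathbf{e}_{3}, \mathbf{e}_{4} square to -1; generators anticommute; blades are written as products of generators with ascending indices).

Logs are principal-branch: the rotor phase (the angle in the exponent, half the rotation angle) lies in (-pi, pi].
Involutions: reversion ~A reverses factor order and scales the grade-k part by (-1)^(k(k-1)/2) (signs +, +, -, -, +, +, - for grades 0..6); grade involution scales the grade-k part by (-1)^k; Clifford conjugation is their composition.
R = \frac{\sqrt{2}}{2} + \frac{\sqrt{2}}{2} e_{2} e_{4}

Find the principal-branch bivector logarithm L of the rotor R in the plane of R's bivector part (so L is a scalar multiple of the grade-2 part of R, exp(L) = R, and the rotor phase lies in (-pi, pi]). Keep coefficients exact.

The scalar part of R is \frac{\sqrt{2}}{2}, which pins the rotor phase on the principal branch; dividing the bivector part by the sine of that phase recovers the unit plane, and L is the phase times that plane.
Concretely: cos(phase) = \frac{\sqrt{2}}{2} gives phase = ±\frac{\pi}{4}, and since phase/sin(phase) is even the sign is immaterial: L = (phase/sin(phase)) * <R>_2 = (\frac{\sqrt{2} \pi}{4}) * <R>_2.
Answer: \frac{\pi}{4} e_{2} e_{4}


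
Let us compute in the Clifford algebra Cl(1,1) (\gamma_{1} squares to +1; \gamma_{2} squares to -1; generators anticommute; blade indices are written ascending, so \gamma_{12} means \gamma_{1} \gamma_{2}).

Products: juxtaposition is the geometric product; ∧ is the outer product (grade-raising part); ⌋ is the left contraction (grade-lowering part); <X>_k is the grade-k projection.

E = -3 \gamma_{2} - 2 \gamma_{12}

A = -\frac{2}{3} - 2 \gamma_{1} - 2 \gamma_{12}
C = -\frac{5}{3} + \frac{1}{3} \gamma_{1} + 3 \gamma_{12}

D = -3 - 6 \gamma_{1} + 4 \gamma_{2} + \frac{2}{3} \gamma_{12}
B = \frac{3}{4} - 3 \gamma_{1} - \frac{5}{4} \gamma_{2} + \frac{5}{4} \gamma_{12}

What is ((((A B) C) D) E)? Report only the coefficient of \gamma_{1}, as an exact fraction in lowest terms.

step 1: 3 - 2 \gamma_{1} - \frac{23}{3} \gamma_{2} + \frac{1}{6} \gamma_{12}
step 2: -\frac{31}{6} - \frac{56}{3} \gamma_{1} + \frac{121}{18} \gamma_{2} + \frac{203}{18} \gamma_{12}
step 3: \frac{5839}{54} + \frac{1252}{27} \gamma_{1} + \frac{259}{18} \gamma_{2} - \frac{1289}{18} \gamma_{12}
step 4: \frac{3355}{18} - \frac{4385}{18} \gamma_{1} - \frac{22525}{54} \gamma_{2} - \frac{9595}{27} \gamma_{12}
Answer: -\frac{4385}{18}


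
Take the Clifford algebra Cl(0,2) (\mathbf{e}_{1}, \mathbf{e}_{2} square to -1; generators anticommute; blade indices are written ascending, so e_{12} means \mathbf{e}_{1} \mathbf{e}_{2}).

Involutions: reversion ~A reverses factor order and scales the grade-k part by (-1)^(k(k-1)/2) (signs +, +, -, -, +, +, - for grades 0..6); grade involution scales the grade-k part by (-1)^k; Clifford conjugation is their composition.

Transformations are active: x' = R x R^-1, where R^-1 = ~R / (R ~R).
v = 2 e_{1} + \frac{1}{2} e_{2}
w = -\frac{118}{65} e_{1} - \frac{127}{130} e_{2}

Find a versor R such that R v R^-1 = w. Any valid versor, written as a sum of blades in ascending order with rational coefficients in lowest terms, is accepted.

R = v + w = \frac{12}{65} e_{1} - \frac{31}{65} e_{2} works: the equal norms (-\frac{17}{4}) guarantee its sandwich swaps v into w.
Answer: \frac{12}{65} e_{1} - \frac{31}{65} e_{2}


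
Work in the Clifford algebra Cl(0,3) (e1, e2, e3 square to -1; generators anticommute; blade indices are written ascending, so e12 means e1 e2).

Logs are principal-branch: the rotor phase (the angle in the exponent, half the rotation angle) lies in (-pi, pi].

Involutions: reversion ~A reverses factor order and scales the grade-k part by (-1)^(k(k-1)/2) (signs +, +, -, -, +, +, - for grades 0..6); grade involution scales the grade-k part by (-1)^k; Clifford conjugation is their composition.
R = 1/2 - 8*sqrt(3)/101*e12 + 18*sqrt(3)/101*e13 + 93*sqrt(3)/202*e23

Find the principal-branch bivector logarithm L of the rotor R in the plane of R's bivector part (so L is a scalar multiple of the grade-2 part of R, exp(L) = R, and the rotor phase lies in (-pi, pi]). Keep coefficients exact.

The scalar part of R is 1/2, which fixes the principal-branch rotor phase; the unit plane is then the bivector part divided by the sine of that phase, and L is that plane scaled by the phase.
Concretely: cos(phase) = 1/2 gives phase = ±pi/3, and since phase/sin(phase) is even the sign is immaterial: L = (phase/sin(phase)) * <R>_2 = (2*sqrt(3)*pi/9) * <R>_2.
Answer: -16*pi/303*e12 + 12*pi/101*e13 + 31*pi/101*e23


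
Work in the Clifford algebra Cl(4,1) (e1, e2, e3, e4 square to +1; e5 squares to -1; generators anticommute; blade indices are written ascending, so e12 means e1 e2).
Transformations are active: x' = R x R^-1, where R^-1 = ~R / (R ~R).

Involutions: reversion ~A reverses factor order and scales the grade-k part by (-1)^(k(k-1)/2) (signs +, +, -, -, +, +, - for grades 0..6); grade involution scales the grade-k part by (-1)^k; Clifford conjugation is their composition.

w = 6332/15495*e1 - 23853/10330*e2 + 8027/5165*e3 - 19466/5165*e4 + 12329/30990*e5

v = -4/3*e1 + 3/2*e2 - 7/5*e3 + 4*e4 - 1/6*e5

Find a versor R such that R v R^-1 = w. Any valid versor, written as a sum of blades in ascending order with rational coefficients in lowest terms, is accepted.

Equal squares first: v^2 = w^2 = 549/25. Then v + w = -4776/5165*e1 - 4179/5165*e2 + 796/5165*e3 + 1194/5165*e4 + 1194/5165*e5 is a versor taking v to w, provided it is invertible.
Answer: -4776/5165*e1 - 4179/5165*e2 + 796/5165*e3 + 1194/5165*e4 + 1194/5165*e5


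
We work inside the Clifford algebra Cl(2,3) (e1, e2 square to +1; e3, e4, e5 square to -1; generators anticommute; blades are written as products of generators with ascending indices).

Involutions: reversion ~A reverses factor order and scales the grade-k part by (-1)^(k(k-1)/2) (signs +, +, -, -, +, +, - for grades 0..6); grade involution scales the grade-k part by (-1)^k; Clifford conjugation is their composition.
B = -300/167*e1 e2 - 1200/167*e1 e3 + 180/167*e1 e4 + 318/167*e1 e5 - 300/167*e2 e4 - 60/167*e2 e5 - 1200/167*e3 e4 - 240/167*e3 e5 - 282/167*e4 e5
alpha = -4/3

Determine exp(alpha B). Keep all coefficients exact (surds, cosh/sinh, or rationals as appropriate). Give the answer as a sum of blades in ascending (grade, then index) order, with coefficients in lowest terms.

B^2 term by term: the squares give (-300/167)^2*(e1 e2)^2 + (-1200/167)^2*(e1 e3)^2 + (180/167)^2*(e1 e4)^2 + (318/167)^2*(e1 e5)^2 + (-300/167)^2*(e2 e4)^2 + (-60/167)^2*(e2 e5)^2 + (-1200/167)^2*(e3 e4)^2 + (-240/167)^2*(e3 e5)^2 + (-282/167)^2*(e4 e5)^2 = 90000/27889*(-1) + 1440000/27889*(+1) + 32400/27889*(+1) + 101124/27889*(+1) + 90000/27889*(+1) + 3600/27889*(+1) + 1440000/27889*(-1) + 57600/27889*(-1) + 79524/27889*(-1) = 0 (each basis 2-blade squares to minus the product of its generators' squares); cross terms between blades sharing an index anticommute and cancel; the commuting (index-disjoint) pairs give grade-4 terms 2*c*c'*(blade product), which cancel blade by blade — e1 e2 e3 e4: 720000/27889 - 720000/27889 = 0; e1 e2 e3 e5: 144000/27889 - 144000/27889 = 0; e1 e2 e4 e5: 169200/27889 + 21600/27889 - 190800/27889 = 0; e1 e3 e4 e5: 676800/27889 + 86400/27889 - 763200/27889 = 0; e2 e3 e4 e5: -144000/27889 + 144000/27889 = 0 — confirming B is simple. So B^2 = 0.
B^2 = 0, and the exponential is exactly linear here: exp(alpha B) = 1 + alpha B (parabolic case).
Answer: 1 + 400/167*e1 e2 + 1600/167*e1 e3 - 240/167*e1 e4 - 424/167*e1 e5 + 400/167*e2 e4 + 80/167*e2 e5 + 1600/167*e3 e4 + 320/167*e3 e5 + 376/167*e4 e5


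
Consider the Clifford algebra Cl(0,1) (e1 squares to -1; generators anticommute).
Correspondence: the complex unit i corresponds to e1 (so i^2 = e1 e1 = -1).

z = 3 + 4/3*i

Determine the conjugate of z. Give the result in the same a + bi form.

In blades: z = 3 + 4/3*e1.
Conjugation here is Clifford conjugation: the scalar is fixed and the grade-1 and grade-2 blades all flip sign, giving 3 - 4/3*e1; translating back:
Answer: 3 - 4/3*i
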